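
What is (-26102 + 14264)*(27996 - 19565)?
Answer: -99806178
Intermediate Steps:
(-26102 + 14264)*(27996 - 19565) = -11838*8431 = -99806178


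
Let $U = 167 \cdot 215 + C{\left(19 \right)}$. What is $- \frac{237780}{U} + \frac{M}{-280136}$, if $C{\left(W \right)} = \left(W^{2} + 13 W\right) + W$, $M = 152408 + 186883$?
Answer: $- \frac{19751429223}{2558482088} \approx -7.72$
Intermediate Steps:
$M = 339291$
$C{\left(W \right)} = W^{2} + 14 W$
$U = 36532$ ($U = 167 \cdot 215 + 19 \left(14 + 19\right) = 35905 + 19 \cdot 33 = 35905 + 627 = 36532$)
$- \frac{237780}{U} + \frac{M}{-280136} = - \frac{237780}{36532} + \frac{339291}{-280136} = \left(-237780\right) \frac{1}{36532} + 339291 \left(- \frac{1}{280136}\right) = - \frac{59445}{9133} - \frac{339291}{280136} = - \frac{19751429223}{2558482088}$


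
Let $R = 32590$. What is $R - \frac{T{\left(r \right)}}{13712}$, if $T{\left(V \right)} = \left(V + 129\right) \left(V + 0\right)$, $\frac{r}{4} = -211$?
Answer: $\frac{111567655}{3428} \approx 32546.0$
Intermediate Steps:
$r = -844$ ($r = 4 \left(-211\right) = -844$)
$T{\left(V \right)} = V \left(129 + V\right)$ ($T{\left(V \right)} = \left(129 + V\right) V = V \left(129 + V\right)$)
$R - \frac{T{\left(r \right)}}{13712} = 32590 - \frac{\left(-844\right) \left(129 - 844\right)}{13712} = 32590 - \left(-844\right) \left(-715\right) \frac{1}{13712} = 32590 - 603460 \cdot \frac{1}{13712} = 32590 - \frac{150865}{3428} = \frac{111567655}{3428}$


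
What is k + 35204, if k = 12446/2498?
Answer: 43976019/1249 ≈ 35209.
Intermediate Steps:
k = 6223/1249 (k = 12446*(1/2498) = 6223/1249 ≈ 4.9824)
k + 35204 = 6223/1249 + 35204 = 43976019/1249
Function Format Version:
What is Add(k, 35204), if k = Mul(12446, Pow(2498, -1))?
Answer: Rational(43976019, 1249) ≈ 35209.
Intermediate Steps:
k = Rational(6223, 1249) (k = Mul(12446, Rational(1, 2498)) = Rational(6223, 1249) ≈ 4.9824)
Add(k, 35204) = Add(Rational(6223, 1249), 35204) = Rational(43976019, 1249)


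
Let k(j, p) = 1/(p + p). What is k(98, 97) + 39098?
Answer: 7585013/194 ≈ 39098.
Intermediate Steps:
k(j, p) = 1/(2*p)
k(98, 97) + 39098 = (1/2)/97 + 39098 = (1/2)*(1/97) + 39098 = 1/194 + 39098 = 7585013/194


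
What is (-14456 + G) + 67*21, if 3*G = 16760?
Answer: -22387/3 ≈ -7462.3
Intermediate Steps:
G = 16760/3 (G = (1/3)*16760 = 16760/3 ≈ 5586.7)
(-14456 + G) + 67*21 = (-14456 + 16760/3) + 67*21 = -26608/3 + 1407 = -22387/3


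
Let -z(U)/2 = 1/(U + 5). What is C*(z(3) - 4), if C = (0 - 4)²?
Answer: -68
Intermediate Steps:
z(U) = -2/(5 + U) (z(U) = -2/(U + 5) = -2/(5 + U))
C = 16 (C = (-4)² = 16)
C*(z(3) - 4) = 16*(-2/(5 + 3) - 4) = 16*(-2/8 - 4) = 16*(-2*⅛ - 4) = 16*(-¼ - 4) = 16*(-17/4) = -68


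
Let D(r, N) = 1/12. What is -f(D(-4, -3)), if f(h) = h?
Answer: -1/12 ≈ -0.083333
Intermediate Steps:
D(r, N) = 1/12
-f(D(-4, -3)) = -1*1/12 = -1/12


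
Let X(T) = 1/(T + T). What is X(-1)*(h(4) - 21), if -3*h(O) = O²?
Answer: 79/6 ≈ 13.167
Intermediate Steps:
X(T) = 1/(2*T)
h(O) = -O²/3
X(-1)*(h(4) - 21) = ((½)/(-1))*(-⅓*4² - 21) = ((½)*(-1))*(-⅓*16 - 21) = -(-16/3 - 21)/2 = -½*(-79/3) = 79/6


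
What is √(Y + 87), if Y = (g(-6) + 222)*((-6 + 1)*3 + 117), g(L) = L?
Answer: √22119 ≈ 148.72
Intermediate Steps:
Y = 22032 (Y = (-6 + 222)*((-6 + 1)*3 + 117) = 216*(-5*3 + 117) = 216*(-15 + 117) = 216*102 = 22032)
√(Y + 87) = √(22032 + 87) = √22119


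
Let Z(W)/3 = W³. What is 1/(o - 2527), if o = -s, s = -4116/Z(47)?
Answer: -103823/262359349 ≈ -0.00039573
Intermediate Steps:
Z(W) = 3*W³
s = -1372/103823 (s = -4116/(3*47³) = -4116/(3*103823) = -4116/311469 = -4116*1/311469 = -1372/103823 ≈ -0.013215)
o = 1372/103823 (o = -1*(-1372/103823) = 1372/103823 ≈ 0.013215)
1/(o - 2527) = 1/(1372/103823 - 2527) = 1/(-262359349/103823) = -103823/262359349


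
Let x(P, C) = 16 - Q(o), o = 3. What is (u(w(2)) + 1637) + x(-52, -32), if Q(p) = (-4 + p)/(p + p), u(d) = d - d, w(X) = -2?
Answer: 9919/6 ≈ 1653.2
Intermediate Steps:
u(d) = 0
Q(p) = (-4 + p)/(2*p) (Q(p) = (-4 + p)/((2*p)) = (-4 + p)*(1/(2*p)) = (-4 + p)/(2*p))
x(P, C) = 97/6 (x(P, C) = 16 - (-4 + 3)/(2*3) = 16 - (-1)/(2*3) = 16 - 1*(-⅙) = 16 + ⅙ = 97/6)
(u(w(2)) + 1637) + x(-52, -32) = (0 + 1637) + 97/6 = 1637 + 97/6 = 9919/6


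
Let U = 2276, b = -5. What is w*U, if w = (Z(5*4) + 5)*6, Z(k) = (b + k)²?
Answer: 3140880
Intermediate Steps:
Z(k) = (-5 + k)²
w = 1380 (w = ((-5 + 5*4)² + 5)*6 = ((-5 + 20)² + 5)*6 = (15² + 5)*6 = (225 + 5)*6 = 230*6 = 1380)
w*U = 1380*2276 = 3140880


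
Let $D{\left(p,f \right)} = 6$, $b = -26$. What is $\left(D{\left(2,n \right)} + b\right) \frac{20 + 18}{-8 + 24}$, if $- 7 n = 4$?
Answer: $- \frac{95}{2} \approx -47.5$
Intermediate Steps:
$n = - \frac{4}{7}$ ($n = \left(- \frac{1}{7}\right) 4 = - \frac{4}{7} \approx -0.57143$)
$\left(D{\left(2,n \right)} + b\right) \frac{20 + 18}{-8 + 24} = \left(6 - 26\right) \frac{20 + 18}{-8 + 24} = - 20 \cdot \frac{38}{16} = - 20 \cdot 38 \cdot \frac{1}{16} = \left(-20\right) \frac{19}{8} = - \frac{95}{2}$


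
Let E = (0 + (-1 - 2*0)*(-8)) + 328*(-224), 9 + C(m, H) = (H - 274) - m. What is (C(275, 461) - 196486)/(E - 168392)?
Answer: 196583/241856 ≈ 0.81281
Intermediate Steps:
C(m, H) = -283 + H - m (C(m, H) = -9 + ((H - 274) - m) = -9 + ((-274 + H) - m) = -9 + (-274 + H - m) = -283 + H - m)
E = -73464 (E = (0 + (-1 + 0)*(-8)) - 73472 = (0 - 1*(-8)) - 73472 = (0 + 8) - 73472 = 8 - 73472 = -73464)
(C(275, 461) - 196486)/(E - 168392) = ((-283 + 461 - 1*275) - 196486)/(-73464 - 168392) = ((-283 + 461 - 275) - 196486)/(-241856) = (-97 - 196486)*(-1/241856) = -196583*(-1/241856) = 196583/241856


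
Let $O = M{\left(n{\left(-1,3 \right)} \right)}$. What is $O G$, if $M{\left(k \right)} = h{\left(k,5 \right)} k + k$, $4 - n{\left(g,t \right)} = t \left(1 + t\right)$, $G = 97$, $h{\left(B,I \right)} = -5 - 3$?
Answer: $5432$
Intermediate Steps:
$h{\left(B,I \right)} = -8$
$n{\left(g,t \right)} = 4 - t \left(1 + t\right)$
$M{\left(k \right)} = - 7 k$ ($M{\left(k \right)} = - 8 k + k = - 7 k$)
$O = 56$ ($O = - 7 \left(4 - 3 - 3^{2}\right) = - 7 \left(4 - 3 - 9\right) = \left(-7\right) \left(-8\right) = 56$)
$O G = 56 \cdot 97 = 5432$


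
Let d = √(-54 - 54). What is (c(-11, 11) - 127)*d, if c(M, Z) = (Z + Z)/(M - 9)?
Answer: -3843*I*√3/5 ≈ -1331.3*I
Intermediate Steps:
c(M, Z) = 2*Z/(-9 + M) (c(M, Z) = (2*Z)/(-9 + M) = 2*Z/(-9 + M))
d = 6*I*√3 (d = √(-108) = 6*I*√3 ≈ 10.392*I)
(c(-11, 11) - 127)*d = (2*11/(-9 - 11) - 127)*(6*I*√3) = (2*11/(-20) - 127)*(6*I*√3) = (2*11*(-1/20) - 127)*(6*I*√3) = (-11/10 - 127)*(6*I*√3) = -3843*I*√3/5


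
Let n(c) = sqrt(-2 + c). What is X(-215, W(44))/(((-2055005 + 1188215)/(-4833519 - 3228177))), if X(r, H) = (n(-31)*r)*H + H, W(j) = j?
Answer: 19706368/48155 - 847373824*I*sqrt(33)/9631 ≈ 409.23 - 5.0543e+5*I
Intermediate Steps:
X(r, H) = H + I*H*r*sqrt(33) (X(r, H) = (sqrt(-2 - 31)*r)*H + H = (sqrt(-33)*r)*H + H = ((I*sqrt(33))*r)*H + H = (I*r*sqrt(33))*H + H = I*H*r*sqrt(33) + H = H + I*H*r*sqrt(33))
X(-215, W(44))/(((-2055005 + 1188215)/(-4833519 - 3228177))) = (44*(1 + I*(-215)*sqrt(33)))/(((-2055005 + 1188215)/(-4833519 - 3228177))) = (44*(1 - 215*I*sqrt(33)))/((-866790/(-8061696))) = (44 - 9460*I*sqrt(33))/((-866790*(-1/8061696))) = (44 - 9460*I*sqrt(33))/(48155/447872) = (44 - 9460*I*sqrt(33))*(447872/48155) = 19706368/48155 - 847373824*I*sqrt(33)/9631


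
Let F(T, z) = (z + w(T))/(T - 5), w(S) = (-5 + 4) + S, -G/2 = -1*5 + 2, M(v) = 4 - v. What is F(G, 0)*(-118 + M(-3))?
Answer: -555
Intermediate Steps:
G = 6 (G = -2*(-1*5 + 2) = -2*(-5 + 2) = -2*(-3) = 6)
w(S) = -1 + S
F(T, z) = (-1 + T + z)/(-5 + T) (F(T, z) = (z + (-1 + T))/(T - 5) = (-1 + T + z)/(-5 + T))
F(G, 0)*(-118 + M(-3)) = ((-1 + 6 + 0)/(-5 + 6))*(-118 + (4 - 1*(-3))) = (5/1)*(-118 + (4 + 3)) = (1*5)*(-118 + 7) = 5*(-111) = -555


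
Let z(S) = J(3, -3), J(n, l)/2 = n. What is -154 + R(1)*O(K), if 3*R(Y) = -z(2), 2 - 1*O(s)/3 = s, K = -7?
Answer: -208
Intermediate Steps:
J(n, l) = 2*n
O(s) = 6 - 3*s
z(S) = 6 (z(S) = 2*3 = 6)
R(Y) = -2 (R(Y) = (-1*6)/3 = (⅓)*(-6) = -2)
-154 + R(1)*O(K) = -154 - 2*(6 - 3*(-7)) = -154 - 2*(6 + 21) = -154 - 2*27 = -154 - 54 = -208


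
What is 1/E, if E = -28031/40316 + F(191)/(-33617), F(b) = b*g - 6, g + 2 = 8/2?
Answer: -1355302972/957476943 ≈ -1.4155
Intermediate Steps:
g = 2 (g = -2 + 8/2 = -2 + 8*(½) = -2 + 4 = 2)
F(b) = -6 + 2*b (F(b) = b*2 - 6 = 2*b - 6 = -6 + 2*b)
E = -957476943/1355302972 (E = -28031/40316 + (-6 + 2*191)/(-33617) = -28031*1/40316 + (-6 + 382)*(-1/33617) = -28031/40316 + 376*(-1/33617) = -28031/40316 - 376/33617 = -957476943/1355302972 ≈ -0.70647)
1/E = 1/(-957476943/1355302972) = -1355302972/957476943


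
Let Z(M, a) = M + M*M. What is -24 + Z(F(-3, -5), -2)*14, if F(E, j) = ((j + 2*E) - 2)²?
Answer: 402196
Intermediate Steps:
F(E, j) = (-2 + j + 2*E)²
Z(M, a) = M + M²
-24 + Z(F(-3, -5), -2)*14 = -24 + ((-2 - 5 + 2*(-3))²*(1 + (-2 - 5 + 2*(-3))²))*14 = -24 + ((-2 - 5 - 6)²*(1 + (-2 - 5 - 6)²))*14 = -24 + ((-13)²*(1 + (-13)²))*14 = -24 + (169*(1 + 169))*14 = -24 + (169*170)*14 = -24 + 28730*14 = -24 + 402220 = 402196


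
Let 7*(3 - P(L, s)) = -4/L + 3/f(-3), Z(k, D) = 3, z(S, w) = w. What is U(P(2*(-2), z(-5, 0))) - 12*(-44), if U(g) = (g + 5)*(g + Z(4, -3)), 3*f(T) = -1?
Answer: 29072/49 ≈ 593.31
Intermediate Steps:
f(T) = -1/3 (f(T) = (1/3)*(-1) = -1/3)
P(L, s) = 30/7 + 4/(7*L) (P(L, s) = 3 - (-4/L + 3/(-1/3))/7 = 3 - (-4/L + 3*(-3))/7 = 3 - (-4/L - 9)/7 = 3 - (-9 - 4/L)/7 = 3 + (9/7 + 4/(7*L)) = 30/7 + 4/(7*L))
U(g) = (3 + g)*(5 + g) (U(g) = (g + 5)*(g + 3) = (5 + g)*(3 + g) = (3 + g)*(5 + g))
U(P(2*(-2), z(-5, 0))) - 12*(-44) = (15 + (2*(2 + 15*(2*(-2)))/(7*((2*(-2)))))**2 + 8*(2*(2 + 15*(2*(-2)))/(7*((2*(-2)))))) - 12*(-44) = (15 + ((2/7)*(2 + 15*(-4))/(-4))**2 + 8*((2/7)*(2 + 15*(-4))/(-4))) + 528 = (15 + ((2/7)*(-1/4)*(2 - 60))**2 + 8*((2/7)*(-1/4)*(2 - 60))) + 528 = (15 + ((2/7)*(-1/4)*(-58))**2 + 8*((2/7)*(-1/4)*(-58))) + 528 = (15 + (29/7)**2 + 8*(29/7)) + 528 = (15 + 841/49 + 232/7) + 528 = 3200/49 + 528 = 29072/49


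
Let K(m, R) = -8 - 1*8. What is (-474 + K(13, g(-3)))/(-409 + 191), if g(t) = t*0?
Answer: 245/109 ≈ 2.2477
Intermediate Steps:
g(t) = 0
K(m, R) = -16 (K(m, R) = -8 - 8 = -16)
(-474 + K(13, g(-3)))/(-409 + 191) = (-474 - 16)/(-409 + 191) = -490/(-218) = -490*(-1/218) = 245/109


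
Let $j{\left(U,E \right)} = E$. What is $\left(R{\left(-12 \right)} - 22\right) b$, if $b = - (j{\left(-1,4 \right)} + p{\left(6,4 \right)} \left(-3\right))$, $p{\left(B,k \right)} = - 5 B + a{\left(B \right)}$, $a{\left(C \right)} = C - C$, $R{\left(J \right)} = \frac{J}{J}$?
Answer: $1974$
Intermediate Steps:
$R{\left(J \right)} = 1$
$a{\left(C \right)} = 0$
$p{\left(B,k \right)} = - 5 B$ ($p{\left(B,k \right)} = - 5 B + 0 = - 5 B$)
$b = -94$ ($b = - (4 + \left(-5\right) 6 \left(-3\right)) = - (4 - -90) = - (4 + 90) = \left(-1\right) 94 = -94$)
$\left(R{\left(-12 \right)} - 22\right) b = \left(1 - 22\right) \left(-94\right) = \left(-21\right) \left(-94\right) = 1974$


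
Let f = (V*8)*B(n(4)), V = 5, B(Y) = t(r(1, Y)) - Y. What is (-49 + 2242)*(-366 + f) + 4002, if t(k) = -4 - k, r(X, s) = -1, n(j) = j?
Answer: -1412676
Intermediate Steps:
B(Y) = -3 - Y (B(Y) = (-4 - 1*(-1)) - Y = (-4 + 1) - Y = -3 - Y)
f = -280 (f = (5*8)*(-3 - 1*4) = 40*(-3 - 4) = 40*(-7) = -280)
(-49 + 2242)*(-366 + f) + 4002 = (-49 + 2242)*(-366 - 280) + 4002 = 2193*(-646) + 4002 = -1416678 + 4002 = -1412676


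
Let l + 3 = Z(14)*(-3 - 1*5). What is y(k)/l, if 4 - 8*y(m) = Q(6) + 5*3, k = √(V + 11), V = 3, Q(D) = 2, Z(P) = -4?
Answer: -13/232 ≈ -0.056035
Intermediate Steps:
k = √14 (k = √(3 + 11) = √14 ≈ 3.7417)
y(m) = -13/8 (y(m) = ½ - (2 + 5*3)/8 = ½ - (2 + 15)/8 = ½ - ⅛*17 = ½ - 17/8 = -13/8)
l = 29 (l = -3 - 4*(-3 - 1*5) = -3 - 4*(-3 - 5) = -3 - 4*(-8) = -3 + 32 = 29)
y(k)/l = -13/8/29 = -13/8*1/29 = -13/232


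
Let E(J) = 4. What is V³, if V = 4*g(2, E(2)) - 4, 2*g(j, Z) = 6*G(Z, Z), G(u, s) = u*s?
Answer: 6644672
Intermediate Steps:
G(u, s) = s*u
g(j, Z) = 3*Z² (g(j, Z) = (6*(Z*Z))/2 = (6*Z²)/2 = 3*Z²)
V = 188 (V = 4*(3*4²) - 4 = 4*(3*16) - 4 = 4*48 - 4 = 192 - 4 = 188)
V³ = 188³ = 6644672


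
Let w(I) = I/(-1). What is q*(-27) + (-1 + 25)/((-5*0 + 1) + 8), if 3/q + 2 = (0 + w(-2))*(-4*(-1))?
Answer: -65/6 ≈ -10.833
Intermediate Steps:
w(I) = -I (w(I) = I*(-1) = -I)
q = ½ (q = 3/(-2 + (0 - 1*(-2))*(-4*(-1))) = 3/(-2 + (0 + 2)*4) = 3/(-2 + 2*4) = 3/(-2 + 8) = 3/6 = 3*(⅙) = ½ ≈ 0.50000)
q*(-27) + (-1 + 25)/((-5*0 + 1) + 8) = (½)*(-27) + (-1 + 25)/((-5*0 + 1) + 8) = -27/2 + 24/((0 + 1) + 8) = -27/2 + 24/(1 + 8) = -27/2 + 24/9 = -27/2 + 24*(⅑) = -27/2 + 8/3 = -65/6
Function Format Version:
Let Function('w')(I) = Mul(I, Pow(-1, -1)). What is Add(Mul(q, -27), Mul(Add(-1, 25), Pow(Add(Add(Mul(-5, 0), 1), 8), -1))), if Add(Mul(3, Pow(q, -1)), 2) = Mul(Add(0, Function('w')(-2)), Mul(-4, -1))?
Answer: Rational(-65, 6) ≈ -10.833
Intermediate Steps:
Function('w')(I) = Mul(-1, I) (Function('w')(I) = Mul(I, -1) = Mul(-1, I))
q = Rational(1, 2) (q = Mul(3, Pow(Add(-2, Mul(Add(0, Mul(-1, -2)), Mul(-4, -1))), -1)) = Mul(3, Pow(Add(-2, Mul(Add(0, 2), 4)), -1)) = Mul(3, Pow(Add(-2, Mul(2, 4)), -1)) = Mul(3, Pow(Add(-2, 8), -1)) = Mul(3, Pow(6, -1)) = Mul(3, Rational(1, 6)) = Rational(1, 2) ≈ 0.50000)
Add(Mul(q, -27), Mul(Add(-1, 25), Pow(Add(Add(Mul(-5, 0), 1), 8), -1))) = Add(Mul(Rational(1, 2), -27), Mul(Add(-1, 25), Pow(Add(Add(Mul(-5, 0), 1), 8), -1))) = Add(Rational(-27, 2), Mul(24, Pow(Add(Add(0, 1), 8), -1))) = Add(Rational(-27, 2), Mul(24, Pow(Add(1, 8), -1))) = Add(Rational(-27, 2), Mul(24, Pow(9, -1))) = Add(Rational(-27, 2), Mul(24, Rational(1, 9))) = Add(Rational(-27, 2), Rational(8, 3)) = Rational(-65, 6)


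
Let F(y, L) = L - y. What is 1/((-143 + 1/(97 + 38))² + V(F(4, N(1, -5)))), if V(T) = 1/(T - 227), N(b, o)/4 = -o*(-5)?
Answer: 6032475/123345283471 ≈ 4.8907e-5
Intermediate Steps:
N(b, o) = 20*o (N(b, o) = 4*(-o*(-5)) = 4*(-(-5)*o) = 4*(5*o) = 20*o)
V(T) = 1/(-227 + T)
1/((-143 + 1/(97 + 38))² + V(F(4, N(1, -5)))) = 1/((-143 + 1/(97 + 38))² + 1/(-227 + (20*(-5) - 1*4))) = 1/((-143 + 1/135)² + 1/(-227 + (-100 - 4))) = 1/((-143 + 1/135)² + 1/(-227 - 104)) = 1/((-19304/135)² + 1/(-331)) = 1/(372644416/18225 - 1/331) = 1/(123345283471/6032475) = 6032475/123345283471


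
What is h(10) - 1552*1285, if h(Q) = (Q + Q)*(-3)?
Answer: -1994380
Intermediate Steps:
h(Q) = -6*Q (h(Q) = (2*Q)*(-3) = -6*Q)
h(10) - 1552*1285 = -6*10 - 1552*1285 = -60 - 1994320 = -1994380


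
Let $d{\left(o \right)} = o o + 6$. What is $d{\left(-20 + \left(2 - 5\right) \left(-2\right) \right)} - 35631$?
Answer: $-35429$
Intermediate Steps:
$d{\left(o \right)} = 6 + o^{2}$ ($d{\left(o \right)} = o^{2} + 6 = 6 + o^{2}$)
$d{\left(-20 + \left(2 - 5\right) \left(-2\right) \right)} - 35631 = \left(6 + \left(-20 + \left(2 - 5\right) \left(-2\right)\right)^{2}\right) - 35631 = \left(6 + \left(-20 - -6\right)^{2}\right) - 35631 = \left(6 + \left(-20 + 6\right)^{2}\right) - 35631 = \left(6 + \left(-14\right)^{2}\right) - 35631 = \left(6 + 196\right) - 35631 = 202 - 35631 = -35429$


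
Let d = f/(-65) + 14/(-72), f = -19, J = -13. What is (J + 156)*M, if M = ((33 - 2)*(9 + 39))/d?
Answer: 497914560/229 ≈ 2.1743e+6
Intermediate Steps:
d = 229/2340 (d = -19/(-65) + 14/(-72) = -19*(-1/65) + 14*(-1/72) = 19/65 - 7/36 = 229/2340 ≈ 0.097863)
M = 3481920/229 (M = ((33 - 2)*(9 + 39))/(229/2340) = (31*48)*(2340/229) = 1488*(2340/229) = 3481920/229 ≈ 15205.)
(J + 156)*M = (-13 + 156)*(3481920/229) = 143*(3481920/229) = 497914560/229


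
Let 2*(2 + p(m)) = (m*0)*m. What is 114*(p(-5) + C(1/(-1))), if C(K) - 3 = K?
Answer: 0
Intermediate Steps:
C(K) = 3 + K
p(m) = -2 (p(m) = -2 + ((m*0)*m)/2 = -2 + (0*m)/2 = -2 + (½)*0 = -2 + 0 = -2)
114*(p(-5) + C(1/(-1))) = 114*(-2 + (3 + 1/(-1))) = 114*(-2 + (3 - 1)) = 114*(-2 + 2) = 114*0 = 0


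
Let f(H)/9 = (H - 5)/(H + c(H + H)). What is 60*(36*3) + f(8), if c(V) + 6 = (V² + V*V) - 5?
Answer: 3298347/509 ≈ 6480.1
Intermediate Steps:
c(V) = -11 + 2*V² (c(V) = -6 + ((V² + V*V) - 5) = -6 + ((V² + V²) - 5) = -6 + (2*V² - 5) = -6 + (-5 + 2*V²) = -11 + 2*V²)
f(H) = 9*(-5 + H)/(-11 + H + 8*H²) (f(H) = 9*((H - 5)/(H + (-11 + 2*(H + H)²))) = 9*((-5 + H)/(H + (-11 + 2*(2*H)²))) = 9*((-5 + H)/(H + (-11 + 2*(4*H²)))) = 9*((-5 + H)/(H + (-11 + 8*H²))) = 9*((-5 + H)/(-11 + H + 8*H²)) = 9*(-5 + H)/(-11 + H + 8*H²))
60*(36*3) + f(8) = 60*(36*3) + 9*(-5 + 8)/(-11 + 8 + 8*8²) = 60*108 + 9*3/(-11 + 8 + 8*64) = 6480 + 9*3/(-11 + 8 + 512) = 6480 + 9*3/509 = 6480 + 9*(1/509)*3 = 6480 + 27/509 = 3298347/509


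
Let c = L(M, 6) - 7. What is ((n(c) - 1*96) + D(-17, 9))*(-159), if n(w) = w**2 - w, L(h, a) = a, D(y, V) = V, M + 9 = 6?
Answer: 13515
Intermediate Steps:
M = -3 (M = -9 + 6 = -3)
c = -1 (c = 6 - 7 = -1)
((n(c) - 1*96) + D(-17, 9))*(-159) = ((-(-1 - 1) - 1*96) + 9)*(-159) = ((-1*(-2) - 96) + 9)*(-159) = ((2 - 96) + 9)*(-159) = (-94 + 9)*(-159) = -85*(-159) = 13515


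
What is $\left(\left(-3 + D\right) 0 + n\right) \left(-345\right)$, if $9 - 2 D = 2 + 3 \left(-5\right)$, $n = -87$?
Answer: $30015$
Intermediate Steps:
$D = 11$ ($D = \frac{9}{2} - \frac{2 + 3 \left(-5\right)}{2} = \frac{9}{2} - \frac{2 - 15}{2} = \frac{9}{2} - - \frac{13}{2} = \frac{9}{2} + \frac{13}{2} = 11$)
$\left(\left(-3 + D\right) 0 + n\right) \left(-345\right) = \left(\left(-3 + 11\right) 0 - 87\right) \left(-345\right) = \left(8 \cdot 0 - 87\right) \left(-345\right) = \left(0 - 87\right) \left(-345\right) = \left(-87\right) \left(-345\right) = 30015$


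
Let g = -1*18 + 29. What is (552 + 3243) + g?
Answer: 3806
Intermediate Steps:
g = 11 (g = -18 + 29 = 11)
(552 + 3243) + g = (552 + 3243) + 11 = 3795 + 11 = 3806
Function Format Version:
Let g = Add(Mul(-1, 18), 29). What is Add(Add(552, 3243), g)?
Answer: 3806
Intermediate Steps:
g = 11 (g = Add(-18, 29) = 11)
Add(Add(552, 3243), g) = Add(Add(552, 3243), 11) = Add(3795, 11) = 3806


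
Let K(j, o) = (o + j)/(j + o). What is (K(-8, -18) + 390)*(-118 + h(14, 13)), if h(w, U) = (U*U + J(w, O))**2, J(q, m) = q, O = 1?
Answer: 13048061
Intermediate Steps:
K(j, o) = 1 (K(j, o) = (j + o)/(j + o) = 1)
h(w, U) = (w + U**2)**2 (h(w, U) = (U*U + w)**2 = (U**2 + w)**2 = (w + U**2)**2)
(K(-8, -18) + 390)*(-118 + h(14, 13)) = (1 + 390)*(-118 + (14 + 13**2)**2) = 391*(-118 + (14 + 169)**2) = 391*(-118 + 183**2) = 391*(-118 + 33489) = 391*33371 = 13048061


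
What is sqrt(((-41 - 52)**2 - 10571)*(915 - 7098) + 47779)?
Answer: sqrt(11931505) ≈ 3454.2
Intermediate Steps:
sqrt(((-41 - 52)**2 - 10571)*(915 - 7098) + 47779) = sqrt(((-93)**2 - 10571)*(-6183) + 47779) = sqrt((8649 - 10571)*(-6183) + 47779) = sqrt(-1922*(-6183) + 47779) = sqrt(11883726 + 47779) = sqrt(11931505)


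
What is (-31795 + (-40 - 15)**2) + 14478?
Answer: -14292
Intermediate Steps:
(-31795 + (-40 - 15)**2) + 14478 = (-31795 + (-55)**2) + 14478 = (-31795 + 3025) + 14478 = -28770 + 14478 = -14292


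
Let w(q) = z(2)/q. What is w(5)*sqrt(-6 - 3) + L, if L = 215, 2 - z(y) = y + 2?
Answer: 215 - 6*I/5 ≈ 215.0 - 1.2*I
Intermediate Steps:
z(y) = -y (z(y) = 2 - (y + 2) = 2 - (2 + y) = 2 + (-2 - y) = -y)
w(q) = -2/q (w(q) = (-1*2)/q = -2/q)
w(5)*sqrt(-6 - 3) + L = (-2/5)*sqrt(-6 - 3) + 215 = (-2*1/5)*sqrt(-9) + 215 = -6*I/5 + 215 = 215 - 6*I/5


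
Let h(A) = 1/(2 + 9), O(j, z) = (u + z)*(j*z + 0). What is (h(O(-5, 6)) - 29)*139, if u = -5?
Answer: -44202/11 ≈ -4018.4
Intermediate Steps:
O(j, z) = j*z*(-5 + z) (O(j, z) = (-5 + z)*(j*z + 0) = (-5 + z)*(j*z) = j*z*(-5 + z))
h(A) = 1/11
(h(O(-5, 6)) - 29)*139 = (1/11 - 29)*139 = -318/11*139 = -44202/11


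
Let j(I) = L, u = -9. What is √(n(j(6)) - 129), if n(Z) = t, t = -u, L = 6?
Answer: 2*I*√30 ≈ 10.954*I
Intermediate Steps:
j(I) = 6
t = 9 (t = -1*(-9) = 9)
n(Z) = 9
√(n(j(6)) - 129) = √(9 - 129) = √(-120) = 2*I*√30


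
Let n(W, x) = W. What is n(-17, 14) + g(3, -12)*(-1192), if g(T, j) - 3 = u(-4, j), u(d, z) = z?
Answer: 10711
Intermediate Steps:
g(T, j) = 3 + j
n(-17, 14) + g(3, -12)*(-1192) = -17 + (3 - 12)*(-1192) = -17 - 9*(-1192) = -17 + 10728 = 10711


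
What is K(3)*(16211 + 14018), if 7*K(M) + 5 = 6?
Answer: 30229/7 ≈ 4318.4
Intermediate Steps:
K(M) = ⅐ (K(M) = -5/7 + (⅐)*6 = -5/7 + 6/7 = ⅐)
K(3)*(16211 + 14018) = (16211 + 14018)/7 = (⅐)*30229 = 30229/7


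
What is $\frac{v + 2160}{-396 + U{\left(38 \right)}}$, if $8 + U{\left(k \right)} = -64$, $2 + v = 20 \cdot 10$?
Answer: $- \frac{131}{26} \approx -5.0385$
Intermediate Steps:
$v = 198$ ($v = -2 + 20 \cdot 10 = -2 + 200 = 198$)
$U{\left(k \right)} = -72$ ($U{\left(k \right)} = -8 - 64 = -72$)
$\frac{v + 2160}{-396 + U{\left(38 \right)}} = \frac{198 + 2160}{-396 - 72} = \frac{2358}{-468} = 2358 \left(- \frac{1}{468}\right) = - \frac{131}{26}$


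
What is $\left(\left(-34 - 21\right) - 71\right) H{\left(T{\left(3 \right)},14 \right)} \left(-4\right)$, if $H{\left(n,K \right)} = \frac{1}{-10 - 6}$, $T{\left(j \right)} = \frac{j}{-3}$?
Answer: $- \frac{63}{2} \approx -31.5$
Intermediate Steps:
$T{\left(j \right)} = - \frac{j}{3}$ ($T{\left(j \right)} = j \left(- \frac{1}{3}\right) = - \frac{j}{3}$)
$H{\left(n,K \right)} = - \frac{1}{16}$ ($H{\left(n,K \right)} = \frac{1}{-16} = - \frac{1}{16}$)
$\left(\left(-34 - 21\right) - 71\right) H{\left(T{\left(3 \right)},14 \right)} \left(-4\right) = \left(\left(-34 - 21\right) - 71\right) \left(- \frac{1}{16}\right) \left(-4\right) = \left(-55 - 71\right) \left(- \frac{1}{16}\right) \left(-4\right) = \left(-126\right) \left(- \frac{1}{16}\right) \left(-4\right) = \frac{63}{8} \left(-4\right) = - \frac{63}{2}$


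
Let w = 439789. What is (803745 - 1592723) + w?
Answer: -349189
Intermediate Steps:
(803745 - 1592723) + w = (803745 - 1592723) + 439789 = -788978 + 439789 = -349189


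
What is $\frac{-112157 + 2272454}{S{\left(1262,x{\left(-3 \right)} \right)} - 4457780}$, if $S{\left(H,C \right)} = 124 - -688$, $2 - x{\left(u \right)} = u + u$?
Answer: $- \frac{720099}{1485656} \approx -0.4847$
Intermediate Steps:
$x{\left(u \right)} = 2 - 2 u$ ($x{\left(u \right)} = 2 - \left(u + u\right) = 2 - 2 u$)
$S{\left(H,C \right)} = 812$ ($S{\left(H,C \right)} = 124 + 688 = 812$)
$\frac{-112157 + 2272454}{S{\left(1262,x{\left(-3 \right)} \right)} - 4457780} = \frac{-112157 + 2272454}{812 - 4457780} = \frac{2160297}{-4456968} = 2160297 \left(- \frac{1}{4456968}\right) = - \frac{720099}{1485656}$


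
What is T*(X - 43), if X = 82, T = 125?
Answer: 4875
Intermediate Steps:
T*(X - 43) = 125*(82 - 43) = 125*39 = 4875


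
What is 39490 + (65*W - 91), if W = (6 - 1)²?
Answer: 41024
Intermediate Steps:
W = 25 (W = 5² = 25)
39490 + (65*W - 91) = 39490 + (65*25 - 91) = 39490 + (1625 - 91) = 39490 + 1534 = 41024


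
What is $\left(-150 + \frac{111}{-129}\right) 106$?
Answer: $- \frac{687622}{43} \approx -15991.0$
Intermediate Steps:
$\left(-150 + \frac{111}{-129}\right) 106 = \left(-150 + 111 \left(- \frac{1}{129}\right)\right) 106 = \left(-150 - \frac{37}{43}\right) 106 = \left(- \frac{6487}{43}\right) 106 = - \frac{687622}{43}$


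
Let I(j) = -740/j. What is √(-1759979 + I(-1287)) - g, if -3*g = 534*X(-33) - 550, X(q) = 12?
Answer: 5858/3 + I*√323908189319/429 ≈ 1952.7 + 1326.6*I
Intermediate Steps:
g = -5858/3 (g = -(534*12 - 550)/3 = -(6408 - 550)/3 = -⅓*5858 = -5858/3 ≈ -1952.7)
√(-1759979 + I(-1287)) - g = √(-1759979 - 740/(-1287)) - 1*(-5858/3) = √(-1759979 - 740*(-1/1287)) + 5858/3 = √(-1759979 + 740/1287) + 5858/3 = √(-2265092233/1287) + 5858/3 = I*√323908189319/429 + 5858/3 = 5858/3 + I*√323908189319/429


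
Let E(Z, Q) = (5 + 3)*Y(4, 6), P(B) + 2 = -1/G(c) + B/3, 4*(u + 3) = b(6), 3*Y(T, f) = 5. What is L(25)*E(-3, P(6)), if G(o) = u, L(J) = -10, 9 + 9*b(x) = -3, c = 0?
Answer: -400/3 ≈ -133.33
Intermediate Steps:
Y(T, f) = 5/3 (Y(T, f) = (⅓)*5 = 5/3)
b(x) = -4/3 (b(x) = -1 + (⅑)*(-3) = -1 - ⅓ = -4/3)
u = -10/3 (u = -3 + (¼)*(-4/3) = -3 - ⅓ = -10/3 ≈ -3.3333)
G(o) = -10/3
P(B) = -17/10 + B/3 (P(B) = -2 + (-1/(-10/3) + B/3) = -2 + (-1*(-3/10) + B*(⅓)) = -2 + (3/10 + B/3) = -17/10 + B/3)
E(Z, Q) = 40/3 (E(Z, Q) = (5 + 3)*(5/3) = 8*(5/3) = 40/3)
L(25)*E(-3, P(6)) = -10*40/3 = -400/3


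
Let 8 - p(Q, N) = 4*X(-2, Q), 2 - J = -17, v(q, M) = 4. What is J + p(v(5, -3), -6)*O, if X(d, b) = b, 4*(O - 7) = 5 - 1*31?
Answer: 15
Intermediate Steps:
O = 1/2 (O = 7 + (5 - 1*31)/4 = 7 + (5 - 31)/4 = 7 + (1/4)*(-26) = 7 - 13/2 = 1/2 ≈ 0.50000)
J = 19 (J = 2 - 1*(-17) = 2 + 17 = 19)
p(Q, N) = 8 - 4*Q
J + p(v(5, -3), -6)*O = 19 + (8 - 4*4)*(1/2) = 19 + (8 - 16)*(1/2) = 19 - 8*1/2 = 19 - 4 = 15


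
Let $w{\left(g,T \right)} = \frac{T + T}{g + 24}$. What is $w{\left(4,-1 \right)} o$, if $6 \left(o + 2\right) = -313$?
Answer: $\frac{325}{84} \approx 3.869$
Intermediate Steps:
$o = - \frac{325}{6}$ ($o = -2 + \frac{1}{6} \left(-313\right) = -2 - \frac{313}{6} = - \frac{325}{6} \approx -54.167$)
$w{\left(g,T \right)} = \frac{2 T}{24 + g}$
$w{\left(4,-1 \right)} o = 2 \left(-1\right) \frac{1}{24 + 4} \left(- \frac{325}{6}\right) = 2 \left(-1\right) \frac{1}{28} \left(- \frac{325}{6}\right) = \left(- \frac{1}{14}\right) \left(- \frac{325}{6}\right) = \frac{325}{84}$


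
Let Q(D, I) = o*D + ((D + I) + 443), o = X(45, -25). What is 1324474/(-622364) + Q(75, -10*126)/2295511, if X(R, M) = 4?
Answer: -1520309860551/714321704002 ≈ -2.1283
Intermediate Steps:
o = 4
Q(D, I) = 443 + I + 5*D (Q(D, I) = 4*D + ((D + I) + 443) = 4*D + (443 + D + I) = 443 + I + 5*D)
1324474/(-622364) + Q(75, -10*126)/2295511 = 1324474/(-622364) + (443 - 10*126 + 5*75)/2295511 = 1324474*(-1/622364) + (443 - 1260 + 375)*(1/2295511) = -662237/311182 - 442*1/2295511 = -662237/311182 - 442/2295511 = -1520309860551/714321704002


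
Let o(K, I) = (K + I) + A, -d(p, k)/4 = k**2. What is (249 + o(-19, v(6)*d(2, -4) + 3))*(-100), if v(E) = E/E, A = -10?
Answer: -15900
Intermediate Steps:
v(E) = 1
d(p, k) = -4*k**2
o(K, I) = -10 + I + K (o(K, I) = (K + I) - 10 = (I + K) - 10 = -10 + I + K)
(249 + o(-19, v(6)*d(2, -4) + 3))*(-100) = (249 + (-10 + (1*(-4*(-4)**2) + 3) - 19))*(-100) = (249 + (-10 + (1*(-4*16) + 3) - 19))*(-100) = (249 + (-10 + (1*(-64) + 3) - 19))*(-100) = (249 + (-10 + (-64 + 3) - 19))*(-100) = (249 + (-10 - 61 - 19))*(-100) = (249 - 90)*(-100) = 159*(-100) = -15900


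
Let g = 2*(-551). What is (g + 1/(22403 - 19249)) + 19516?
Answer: 58077757/3154 ≈ 18414.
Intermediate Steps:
g = -1102
(g + 1/(22403 - 19249)) + 19516 = (-1102 + 1/(22403 - 19249)) + 19516 = (-1102 + 1/3154) + 19516 = -3475707/3154 + 19516 = 58077757/3154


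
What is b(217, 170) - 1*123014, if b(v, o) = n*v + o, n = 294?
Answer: -59046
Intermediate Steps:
b(v, o) = o + 294*v (b(v, o) = 294*v + o = o + 294*v)
b(217, 170) - 1*123014 = (170 + 294*217) - 1*123014 = (170 + 63798) - 123014 = 63968 - 123014 = -59046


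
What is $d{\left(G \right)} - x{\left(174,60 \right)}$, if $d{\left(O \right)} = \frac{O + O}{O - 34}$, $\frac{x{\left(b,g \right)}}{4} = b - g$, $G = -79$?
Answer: $- \frac{51370}{113} \approx -454.6$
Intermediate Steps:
$x{\left(b,g \right)} = - 4 g + 4 b$ ($x{\left(b,g \right)} = 4 \left(b - g\right) = - 4 g + 4 b$)
$d{\left(O \right)} = \frac{2 O}{-34 + O}$
$d{\left(G \right)} - x{\left(174,60 \right)} = 2 \left(-79\right) \frac{1}{-34 - 79} - \left(\left(-4\right) 60 + 4 \cdot 174\right) = 2 \left(-79\right) \frac{1}{-113} - \left(-240 + 696\right) = 2 \left(-79\right) \left(- \frac{1}{113}\right) - 456 = \frac{158}{113} - 456 = - \frac{51370}{113}$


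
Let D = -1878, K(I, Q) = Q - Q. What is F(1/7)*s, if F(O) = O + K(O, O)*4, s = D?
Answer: -1878/7 ≈ -268.29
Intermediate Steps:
K(I, Q) = 0
s = -1878
F(O) = O (F(O) = O + 0*4 = O + 0 = O)
F(1/7)*s = -1878/7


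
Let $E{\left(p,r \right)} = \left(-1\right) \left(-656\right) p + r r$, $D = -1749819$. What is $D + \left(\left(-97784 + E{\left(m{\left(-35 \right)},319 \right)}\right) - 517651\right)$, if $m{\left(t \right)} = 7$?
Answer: $-2258901$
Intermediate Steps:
$E{\left(p,r \right)} = r^{2} + 656 p$ ($E{\left(p,r \right)} = 656 p + r^{2} = r^{2} + 656 p$)
$D + \left(\left(-97784 + E{\left(m{\left(-35 \right)},319 \right)}\right) - 517651\right) = -1749819 + \left(\left(-97784 + \left(319^{2} + 656 \cdot 7\right)\right) - 517651\right) = -1749819 + \left(\left(-97784 + \left(101761 + 4592\right)\right) - 517651\right) = -1749819 + \left(\left(-97784 + 106353\right) - 517651\right) = -1749819 + \left(8569 - 517651\right) = -1749819 - 509082 = -2258901$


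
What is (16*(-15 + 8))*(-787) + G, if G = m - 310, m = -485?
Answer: 87349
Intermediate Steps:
G = -795 (G = -485 - 310 = -795)
(16*(-15 + 8))*(-787) + G = (16*(-15 + 8))*(-787) - 795 = (16*(-7))*(-787) - 795 = -112*(-787) - 795 = 88144 - 795 = 87349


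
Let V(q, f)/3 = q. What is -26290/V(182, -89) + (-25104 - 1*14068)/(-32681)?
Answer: -418897789/8921913 ≈ -46.952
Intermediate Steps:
V(q, f) = 3*q
-26290/V(182, -89) + (-25104 - 1*14068)/(-32681) = -26290/(3*182) + (-25104 - 1*14068)/(-32681) = -26290/546 + (-25104 - 14068)*(-1/32681) = -26290*1/546 - 39172*(-1/32681) = -13145/273 + 39172/32681 = -418897789/8921913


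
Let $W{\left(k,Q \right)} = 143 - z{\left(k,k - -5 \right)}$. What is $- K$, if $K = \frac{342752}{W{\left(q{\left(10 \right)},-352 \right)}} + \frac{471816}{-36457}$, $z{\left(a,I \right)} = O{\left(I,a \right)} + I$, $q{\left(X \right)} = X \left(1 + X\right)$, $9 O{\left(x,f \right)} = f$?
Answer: $- \frac{56197194552}{2588447} \approx -21711.0$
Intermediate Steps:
$O{\left(x,f \right)} = \frac{f}{9}$
$z{\left(a,I \right)} = I + \frac{a}{9}$ ($z{\left(a,I \right)} = \frac{a}{9} + I = I + \frac{a}{9}$)
$W{\left(k,Q \right)} = 138 - \frac{10 k}{9}$ ($W{\left(k,Q \right)} = 143 - \left(\left(k - -5\right) + \frac{k}{9}\right) = 143 - \left(\left(k + 5\right) + \frac{k}{9}\right) = 143 - \left(\left(5 + k\right) + \frac{k}{9}\right) = 143 - \left(5 + \frac{10 k}{9}\right) = 138 - \frac{10 k}{9}$)
$K = \frac{56197194552}{2588447}$ ($K = \frac{342752}{138 - \frac{10 \cdot 10 \left(1 + 10\right)}{9}} + \frac{471816}{-36457} = \frac{342752}{138 - \frac{10 \cdot 10 \cdot 11}{9}} + 471816 \left(- \frac{1}{36457}\right) = \frac{342752}{138 - \frac{1100}{9}} - \frac{471816}{36457} = \frac{342752}{\frac{142}{9}} - \frac{471816}{36457} = 342752 \cdot \frac{9}{142} - \frac{471816}{36457} = \frac{1542384}{71} - \frac{471816}{36457} = \frac{56197194552}{2588447} \approx 21711.0$)
$- K = \left(-1\right) \frac{56197194552}{2588447} = - \frac{56197194552}{2588447}$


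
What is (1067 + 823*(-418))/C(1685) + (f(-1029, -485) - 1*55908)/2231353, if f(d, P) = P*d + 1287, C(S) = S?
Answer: -764486929151/3759829805 ≈ -203.33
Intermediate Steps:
f(d, P) = 1287 + P*d
(1067 + 823*(-418))/C(1685) + (f(-1029, -485) - 1*55908)/2231353 = (1067 + 823*(-418))/1685 + ((1287 - 485*(-1029)) - 1*55908)/2231353 = (1067 - 344014)*(1/1685) + ((1287 + 499065) - 55908)*(1/2231353) = -342947*1/1685 + (500352 - 55908)*(1/2231353) = -342947/1685 + 444444*(1/2231353) = -342947/1685 + 444444/2231353 = -764486929151/3759829805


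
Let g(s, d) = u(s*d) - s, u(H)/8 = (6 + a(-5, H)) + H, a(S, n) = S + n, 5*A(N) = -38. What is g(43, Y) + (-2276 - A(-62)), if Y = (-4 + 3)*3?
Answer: -21837/5 ≈ -4367.4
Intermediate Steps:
A(N) = -38/5 (A(N) = (1/5)*(-38) = -38/5)
u(H) = 8 + 16*H (u(H) = 8*((6 + (-5 + H)) + H) = 8*((1 + H) + H) = 8*(1 + 2*H) = 8 + 16*H)
Y = -3 (Y = -1*3 = -3)
g(s, d) = 8 - s + 16*d*s (g(s, d) = (8 + 16*(s*d)) - s = (8 + 16*(d*s)) - s = (8 + 16*d*s) - s = 8 - s + 16*d*s)
g(43, Y) + (-2276 - A(-62)) = (8 - 1*43 + 16*(-3)*43) + (-2276 - 1*(-38/5)) = (8 - 43 - 2064) + (-2276 + 38/5) = -2099 - 11342/5 = -21837/5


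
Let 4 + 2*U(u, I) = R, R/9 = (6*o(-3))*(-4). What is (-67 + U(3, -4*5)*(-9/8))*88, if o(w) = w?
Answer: -37774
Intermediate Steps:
R = 648 (R = 9*((6*(-3))*(-4)) = 9*(-18*(-4)) = 9*72 = 648)
U(u, I) = 322 (U(u, I) = -2 + (½)*648 = -2 + 324 = 322)
(-67 + U(3, -4*5)*(-9/8))*88 = (-67 + 322*(-9/8))*88 = (-67 - 1449/4)*88 = -1717/4*88 = -37774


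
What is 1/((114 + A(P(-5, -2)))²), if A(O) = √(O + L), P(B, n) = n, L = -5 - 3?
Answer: (114 + I*√10)⁻² ≈ 7.6769e-5 - 4.2623e-6*I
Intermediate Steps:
L = -8
A(O) = √(-8 + O) (A(O) = √(O - 8) = √(-8 + O))
1/((114 + A(P(-5, -2)))²) = 1/((114 + √(-8 - 2))²) = 1/((114 + √(-10))²) = 1/((114 + I*√10)²) = (114 + I*√10)⁻²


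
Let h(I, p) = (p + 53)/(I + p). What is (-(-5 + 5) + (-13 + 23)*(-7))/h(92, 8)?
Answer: -7000/61 ≈ -114.75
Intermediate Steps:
h(I, p) = (53 + p)/(I + p)
(-(-5 + 5) + (-13 + 23)*(-7))/h(92, 8) = (-(-5 + 5) + (-13 + 23)*(-7))/(((53 + 8)/(92 + 8))) = (-1*0 + 10*(-7))/((61/100)) = (0 - 70)/(((1/100)*61)) = -70/61/100 = -70*100/61 = -7000/61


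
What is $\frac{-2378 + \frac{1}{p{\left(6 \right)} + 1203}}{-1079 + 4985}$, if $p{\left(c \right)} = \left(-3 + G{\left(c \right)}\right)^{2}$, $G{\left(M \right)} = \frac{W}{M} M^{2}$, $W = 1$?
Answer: $- \frac{2882135}{4734072} \approx -0.60881$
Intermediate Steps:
$G{\left(M \right)} = M$ ($G{\left(M \right)} = 1 \frac{1}{M} M^{2} = \frac{M^{2}}{M} = M$)
$p{\left(c \right)} = \left(-3 + c\right)^{2}$
$\frac{-2378 + \frac{1}{p{\left(6 \right)} + 1203}}{-1079 + 4985} = \frac{-2378 + \frac{1}{\left(-3 + 6\right)^{2} + 1203}}{-1079 + 4985} = \frac{-2378 + \frac{1}{3^{2} + 1203}}{3906} = \left(-2378 + \frac{1}{9 + 1203}\right) \frac{1}{3906} = \left(-2378 + \frac{1}{1212}\right) \frac{1}{3906} = \left(- \frac{2882135}{1212}\right) \frac{1}{3906} = - \frac{2882135}{4734072}$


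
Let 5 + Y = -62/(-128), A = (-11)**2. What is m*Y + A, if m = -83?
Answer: 31731/64 ≈ 495.80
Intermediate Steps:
A = 121
Y = -289/64 (Y = -5 - 62/(-128) = -5 - 62*(-1/128) = -5 + 31/64 = -289/64 ≈ -4.5156)
m*Y + A = -83*(-289/64) + 121 = 23987/64 + 121 = 31731/64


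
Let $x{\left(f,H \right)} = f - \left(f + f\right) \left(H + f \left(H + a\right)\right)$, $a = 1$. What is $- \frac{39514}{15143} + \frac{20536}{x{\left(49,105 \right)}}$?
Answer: $- \frac{20828739690}{7863048179} \approx -2.6489$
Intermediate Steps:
$x{\left(f,H \right)} = f - 2 f \left(H + f \left(1 + H\right)\right)$ ($x{\left(f,H \right)} = f - \left(f + f\right) \left(H + f \left(H + 1\right)\right) = f - 2 f \left(H + f \left(1 + H\right)\right)$)
$- \frac{39514}{15143} + \frac{20536}{x{\left(49,105 \right)}} = - \frac{39514}{15143} + \frac{20536}{49 \left(1 - 210 - 98 - 210 \cdot 49\right)} = \left(-39514\right) \frac{1}{15143} + \frac{20536}{49 \left(1 - 210 - 98 - 10290\right)} = - \frac{39514}{15143} + \frac{20536}{49 \left(-10597\right)} = - \frac{39514}{15143} + \frac{20536}{-519253} = - \frac{39514}{15143} + 20536 \left(- \frac{1}{519253}\right) = - \frac{39514}{15143} - \frac{20536}{519253} = - \frac{20828739690}{7863048179}$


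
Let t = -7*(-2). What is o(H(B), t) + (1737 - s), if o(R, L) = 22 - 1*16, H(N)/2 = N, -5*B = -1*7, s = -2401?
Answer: 4144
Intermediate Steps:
B = 7/5 (B = -(-1)*7/5 = -1/5*(-7) = 7/5 ≈ 1.4000)
H(N) = 2*N
t = 14
o(R, L) = 6 (o(R, L) = 22 - 16 = 6)
o(H(B), t) + (1737 - s) = 6 + (1737 - 1*(-2401)) = 6 + (1737 + 2401) = 6 + 4138 = 4144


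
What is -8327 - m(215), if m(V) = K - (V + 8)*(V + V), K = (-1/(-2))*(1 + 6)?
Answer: 175119/2 ≈ 87560.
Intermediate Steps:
K = 7/2 (K = -1*(-½)*7 = (½)*7 = 7/2 ≈ 3.5000)
m(V) = 7/2 - 2*V*(8 + V) (m(V) = 7/2 - (V + 8)*(V + V) = 7/2 - (8 + V)*2*V = 7/2 - 2*V*(8 + V))
-8327 - m(215) = -8327 - (7/2 - 16*215 - 2*215²) = -8327 - (7/2 - 3440 - 2*46225) = -8327 - (7/2 - 3440 - 92450) = -8327 - 1*(-191773/2) = -8327 + 191773/2 = 175119/2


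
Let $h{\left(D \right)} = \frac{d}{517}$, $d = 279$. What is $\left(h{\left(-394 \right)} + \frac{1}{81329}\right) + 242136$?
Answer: $\frac{10181137601956}{42047093} \approx 2.4214 \cdot 10^{5}$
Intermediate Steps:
$h{\left(D \right)} = \frac{279}{517}$
$\left(h{\left(-394 \right)} + \frac{1}{81329}\right) + 242136 = \left(\frac{279}{517} + \frac{1}{81329}\right) + 242136 = \frac{22691308}{42047093} + 242136 = \frac{10181137601956}{42047093}$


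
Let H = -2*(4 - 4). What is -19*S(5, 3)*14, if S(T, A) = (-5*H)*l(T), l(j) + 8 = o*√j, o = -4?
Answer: 0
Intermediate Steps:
H = 0 (H = -2*0 = 0)
l(j) = -8 - 4*√j
S(T, A) = 0 (S(T, A) = (-5*0)*(-8 - 4*√T) = 0*(-8 - 4*√T) = 0)
-19*S(5, 3)*14 = -19*0*14 = 0*14 = 0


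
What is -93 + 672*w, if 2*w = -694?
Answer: -233277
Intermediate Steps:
w = -347 (w = (1/2)*(-694) = -347)
-93 + 672*w = -93 + 672*(-347) = -93 - 233184 = -233277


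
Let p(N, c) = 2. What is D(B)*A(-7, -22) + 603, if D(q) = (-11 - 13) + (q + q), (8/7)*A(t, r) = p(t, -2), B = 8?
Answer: 589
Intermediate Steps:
A(t, r) = 7/4 (A(t, r) = (7/8)*2 = 7/4)
D(q) = -24 + 2*q
D(B)*A(-7, -22) + 603 = (-24 + 2*8)*(7/4) + 603 = (-24 + 16)*(7/4) + 603 = -8*7/4 + 603 = -14 + 603 = 589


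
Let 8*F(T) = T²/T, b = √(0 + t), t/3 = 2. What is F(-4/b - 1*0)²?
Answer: 1/24 ≈ 0.041667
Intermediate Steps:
t = 6 (t = 3*2 = 6)
b = √6 (b = √(0 + 6) = √6 ≈ 2.4495)
F(T) = T/8 (F(T) = (T²/T)/8 = T/8)
F(-4/b - 1*0)² = ((-4*√6/6 - 1*0)/8)² = ((-2*√6/3 + 0)/8)² = ((-2*√6/3)/8)² = (-√6/12)² = 1/24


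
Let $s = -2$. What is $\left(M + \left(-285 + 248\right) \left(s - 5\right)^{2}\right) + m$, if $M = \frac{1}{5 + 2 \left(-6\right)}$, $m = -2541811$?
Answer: $- \frac{17805369}{7} \approx -2.5436 \cdot 10^{6}$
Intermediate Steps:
$M = - \frac{1}{7}$ ($M = \frac{1}{5 - 12} = \frac{1}{-7} = - \frac{1}{7} \approx -0.14286$)
$\left(M + \left(-285 + 248\right) \left(s - 5\right)^{2}\right) + m = \left(- \frac{1}{7} + \left(-285 + 248\right) \left(-2 - 5\right)^{2}\right) - 2541811 = \left(- \frac{1}{7} - 37 \left(-7\right)^{2}\right) - 2541811 = \left(- \frac{1}{7} - 1813\right) - 2541811 = - \frac{12692}{7} - 2541811 = - \frac{17805369}{7}$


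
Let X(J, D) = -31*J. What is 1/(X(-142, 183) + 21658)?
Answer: 1/26060 ≈ 3.8373e-5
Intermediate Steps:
1/(X(-142, 183) + 21658) = 1/(-31*(-142) + 21658) = 1/(4402 + 21658) = 1/26060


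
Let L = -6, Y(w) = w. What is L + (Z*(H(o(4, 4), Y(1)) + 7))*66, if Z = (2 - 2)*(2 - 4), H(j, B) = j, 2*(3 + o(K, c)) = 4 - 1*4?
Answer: -6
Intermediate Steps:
o(K, c) = -3 (o(K, c) = -3 + (4 - 1*4)/2 = -3 + (4 - 4)/2 = -3 + (½)*0 = -3 + 0 = -3)
Z = 0 (Z = 0*(-2) = 0)
L + (Z*(H(o(4, 4), Y(1)) + 7))*66 = -6 + (0*(-3 + 7))*66 = -6 + (0*4)*66 = -6 + 0*66 = -6 + 0 = -6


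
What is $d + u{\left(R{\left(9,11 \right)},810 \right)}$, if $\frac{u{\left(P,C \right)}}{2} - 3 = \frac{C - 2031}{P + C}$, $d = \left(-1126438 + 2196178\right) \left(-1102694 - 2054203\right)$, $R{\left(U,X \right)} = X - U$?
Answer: $- \frac{1371085952691465}{406} \approx -3.3771 \cdot 10^{12}$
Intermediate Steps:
$d = -3377058996780$ ($d = 1069740 \left(-3156897\right) = -3377058996780$)
$u{\left(P,C \right)} = 6 + \frac{2 \left(-2031 + C\right)}{C + P}$ ($u{\left(P,C \right)} = 6 + 2 \frac{C - 2031}{P + C} = 6 + 2 \frac{-2031 + C}{C + P} = 6 + \frac{2 \left(-2031 + C\right)}{C + P}$)
$d + u{\left(R{\left(9,11 \right)},810 \right)} = -3377058996780 + \frac{2 \left(-2031 + 3 \left(11 - 9\right) + 4 \cdot 810\right)}{810 + \left(11 - 9\right)} = -3377058996780 + \frac{2 \left(-2031 + 3 \left(11 - 9\right) + 3240\right)}{810 + \left(11 - 9\right)} = -3377058996780 + \frac{2 \left(-2031 + 3 \cdot 2 + 3240\right)}{810 + 2} = -3377058996780 + \frac{2 \left(-2031 + 6 + 3240\right)}{812} = -3377058996780 + 2 \cdot \frac{1}{812} \cdot 1215 = -3377058996780 + \frac{1215}{406} = - \frac{1371085952691465}{406}$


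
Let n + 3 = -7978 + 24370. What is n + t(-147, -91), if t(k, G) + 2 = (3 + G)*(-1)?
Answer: 16475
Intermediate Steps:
n = 16389 (n = -3 + (-7978 + 24370) = -3 + 16392 = 16389)
t(k, G) = -5 - G (t(k, G) = -2 + (3 + G)*(-1) = -2 + (-3 - G) = -5 - G)
n + t(-147, -91) = 16389 + (-5 - 1*(-91)) = 16389 + (-5 + 91) = 16389 + 86 = 16475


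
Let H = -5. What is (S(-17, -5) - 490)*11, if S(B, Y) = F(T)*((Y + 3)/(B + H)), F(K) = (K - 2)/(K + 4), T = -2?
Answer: -5392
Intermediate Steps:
F(K) = (-2 + K)/(4 + K)
S(B, Y) = -2*(3 + Y)/(-5 + B) (S(B, Y) = ((-2 - 2)/(4 - 2))*((Y + 3)/(B - 5)) = (-4/2)*((3 + Y)/(-5 + B)) = ((½)*(-4))*((3 + Y)/(-5 + B)) = -2*(3 + Y)/(-5 + B))
(S(-17, -5) - 490)*11 = (2*(-3 - 1*(-5))/(-5 - 17) - 490)*11 = (2*(-3 + 5)/(-22) - 490)*11 = (2*(-1/22)*2 - 490)*11 = (-2/11 - 490)*11 = -5392/11*11 = -5392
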